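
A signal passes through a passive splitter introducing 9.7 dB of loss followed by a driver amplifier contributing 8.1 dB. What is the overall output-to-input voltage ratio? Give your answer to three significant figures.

Net gain = (−9.7) + 8.1 = -1.6 dB.
Voltage ratio = 10^(-1.6/20) = 0.832.

0.832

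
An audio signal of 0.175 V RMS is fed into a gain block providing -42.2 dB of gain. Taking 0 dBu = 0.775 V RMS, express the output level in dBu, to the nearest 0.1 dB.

-55.1 dBu

Input level: 20·log₁₀(0.175/0.775) = -12.93 dBu.
Output: -12.93 − 42.2 = -55.1 dBu.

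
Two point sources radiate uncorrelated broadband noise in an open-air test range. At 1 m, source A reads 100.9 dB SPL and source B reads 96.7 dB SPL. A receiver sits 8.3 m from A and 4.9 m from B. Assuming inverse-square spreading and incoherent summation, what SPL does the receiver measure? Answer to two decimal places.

At the listener: L_A = 100.9 − 20·log₁₀(8.3) = 82.518 dB; L_B = 96.7 − 20·log₁₀(4.9) = 82.896 dB.
Combined: 10·log₁₀(10^(82.518/10)+10^(82.896/10)) = 85.72 dB SPL.

85.72 dB SPL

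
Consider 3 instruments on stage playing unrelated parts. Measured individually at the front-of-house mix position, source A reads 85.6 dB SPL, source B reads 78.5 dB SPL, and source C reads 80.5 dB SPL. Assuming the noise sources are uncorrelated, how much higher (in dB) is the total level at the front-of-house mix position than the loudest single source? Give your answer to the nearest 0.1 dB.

1.8 dB

Incoherent sources sum as intensities:
L_total = 10·log₁₀(10^(85.6/10) + 10^(78.5/10) + 10^(80.5/10)) = 87.37 dB SPL.
Excess over the loudest (85.6 dB): 87.37 − 85.6 = 1.8 dB.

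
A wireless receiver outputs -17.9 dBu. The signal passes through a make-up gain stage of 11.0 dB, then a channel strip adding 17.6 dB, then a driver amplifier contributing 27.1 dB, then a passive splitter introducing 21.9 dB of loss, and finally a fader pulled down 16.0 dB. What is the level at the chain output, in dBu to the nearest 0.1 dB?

In dB, series stages simply add:
-17.9 + 11.0 + 17.6 + 27.1 − 21.9 − 16.0 = -0.1 dBu.

-0.1 dBu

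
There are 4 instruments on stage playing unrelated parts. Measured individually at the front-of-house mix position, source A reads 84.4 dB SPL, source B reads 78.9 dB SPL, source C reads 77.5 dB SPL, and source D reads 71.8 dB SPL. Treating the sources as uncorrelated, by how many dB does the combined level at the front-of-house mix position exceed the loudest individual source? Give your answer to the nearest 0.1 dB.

1.9 dB

Add the sources as powers (linear), then convert back to dB:
L_total = 10·log₁₀(10^(84.4/10) + 10^(78.9/10) + 10^(77.5/10) + 10^(71.8/10)) = 86.28 dB SPL.
Excess over the loudest (84.4 dB): 86.28 − 84.4 = 1.9 dB.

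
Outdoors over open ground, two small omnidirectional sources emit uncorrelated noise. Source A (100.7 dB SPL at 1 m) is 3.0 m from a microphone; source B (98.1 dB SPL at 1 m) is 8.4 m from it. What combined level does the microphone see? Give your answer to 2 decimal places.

91.45 dB SPL

At the listener: L_A = 100.7 − 20·log₁₀(3.0) = 91.158 dB; L_B = 98.1 − 20·log₁₀(8.4) = 79.614 dB.
Combined: 10·log₁₀(10^(91.158/10)+10^(79.614/10)) = 91.45 dB SPL.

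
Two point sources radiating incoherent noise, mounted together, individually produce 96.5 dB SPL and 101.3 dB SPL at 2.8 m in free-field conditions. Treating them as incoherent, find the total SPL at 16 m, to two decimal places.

Combined at 2.8 m: 10·log₁₀(10^(96.5/10)+10^(101.3/10)) = 102.542 dB SPL.
Then apply −20·log₁₀(16/2.8) = -15.139 dB → 87.40 dB SPL.

87.40 dB SPL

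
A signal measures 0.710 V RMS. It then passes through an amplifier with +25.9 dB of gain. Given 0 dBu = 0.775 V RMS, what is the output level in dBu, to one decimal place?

+25.1 dBu

Input level: 20·log₁₀(0.710/0.775) = -0.76 dBu.
Output: -0.76 + 25.9 = +25.1 dBu.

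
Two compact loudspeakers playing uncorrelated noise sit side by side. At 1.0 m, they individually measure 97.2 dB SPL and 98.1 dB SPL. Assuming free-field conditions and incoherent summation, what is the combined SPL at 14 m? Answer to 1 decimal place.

Combined at 1.0 m: 10·log₁₀(10^(97.2/10)+10^(98.1/10)) = 100.68 dB SPL.
Then apply −20·log₁₀(14/1.0) = -22.92 dB → 77.8 dB SPL.

77.8 dB SPL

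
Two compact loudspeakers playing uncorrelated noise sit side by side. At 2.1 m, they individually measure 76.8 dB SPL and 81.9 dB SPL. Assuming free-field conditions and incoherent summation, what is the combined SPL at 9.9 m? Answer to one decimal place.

69.6 dB SPL

Combined at 2.1 m: 10·log₁₀(10^(76.8/10)+10^(81.9/10)) = 83.07 dB SPL.
Then apply −20·log₁₀(9.9/2.1) = -13.47 dB → 69.6 dB SPL.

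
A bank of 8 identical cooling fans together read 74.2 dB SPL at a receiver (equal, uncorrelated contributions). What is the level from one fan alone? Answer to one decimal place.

65.2 dB SPL

8 equal incoherent sources add 10·log₁₀(8) = 9.03 dB over one source.
L_one = 74.2 − 9.03 = 65.2 dB SPL.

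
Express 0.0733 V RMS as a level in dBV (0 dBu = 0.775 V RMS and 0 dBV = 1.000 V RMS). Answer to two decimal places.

dBV = 20·log₁₀(V / 1.000 V).
20·log₁₀(0.0733/1.000) = -22.70 dBV.

-22.70 dBV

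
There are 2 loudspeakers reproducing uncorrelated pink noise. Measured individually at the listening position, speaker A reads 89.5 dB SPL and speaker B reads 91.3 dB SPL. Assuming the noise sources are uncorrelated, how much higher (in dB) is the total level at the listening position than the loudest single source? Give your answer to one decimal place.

2.2 dB

Incoherent sources sum as intensities:
L_total = 10·log₁₀(10^(89.5/10) + 10^(91.3/10)) = 93.50 dB SPL.
Excess over the loudest (91.3 dB): 93.50 − 91.3 = 2.2 dB.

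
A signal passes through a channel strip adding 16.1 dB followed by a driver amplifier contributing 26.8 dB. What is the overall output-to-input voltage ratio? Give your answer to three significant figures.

140

Net gain = 16.1 + 26.8 = 42.9 dB.
Voltage ratio = 10^(42.9/20) = 140.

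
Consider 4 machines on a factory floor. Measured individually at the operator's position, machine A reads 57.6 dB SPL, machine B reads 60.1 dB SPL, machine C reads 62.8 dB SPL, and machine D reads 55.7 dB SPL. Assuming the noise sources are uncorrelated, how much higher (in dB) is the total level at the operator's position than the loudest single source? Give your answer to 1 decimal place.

Add the sources as powers (linear), then convert back to dB:
L_total = 10·log₁₀(10^(57.6/10) + 10^(60.1/10) + 10^(62.8/10) + 10^(55.7/10)) = 65.88 dB SPL.
Excess over the loudest (62.8 dB): 65.88 − 62.8 = 3.1 dB.

3.1 dB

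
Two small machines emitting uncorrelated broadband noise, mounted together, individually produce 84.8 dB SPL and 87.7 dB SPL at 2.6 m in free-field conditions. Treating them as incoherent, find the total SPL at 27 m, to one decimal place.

69.2 dB SPL

Combined at 2.6 m: 10·log₁₀(10^(84.8/10)+10^(87.7/10)) = 89.50 dB SPL.
Then apply −20·log₁₀(27/2.6) = -20.33 dB → 69.2 dB SPL.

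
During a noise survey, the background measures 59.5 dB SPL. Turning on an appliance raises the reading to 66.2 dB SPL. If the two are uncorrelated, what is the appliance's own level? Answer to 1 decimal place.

Remove the background by subtracting linear intensities:
L_src = 10·log₁₀(10^(66.2/10) − 10^(59.5/10)) = 10·log₁₀(3277000) = 65.2 dB SPL.

65.2 dB SPL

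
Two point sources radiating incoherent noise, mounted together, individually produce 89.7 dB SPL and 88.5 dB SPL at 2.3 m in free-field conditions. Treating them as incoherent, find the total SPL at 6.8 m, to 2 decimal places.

82.74 dB SPL

Combined at 2.3 m: 10·log₁₀(10^(89.7/10)+10^(88.5/10)) = 92.152 dB SPL.
Then apply −20·log₁₀(6.8/2.3) = -9.416 dB → 82.74 dB SPL.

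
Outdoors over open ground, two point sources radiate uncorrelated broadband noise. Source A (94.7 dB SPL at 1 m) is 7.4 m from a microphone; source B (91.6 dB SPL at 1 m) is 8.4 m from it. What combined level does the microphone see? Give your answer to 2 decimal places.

78.71 dB SPL

At the listener: L_A = 94.7 − 20·log₁₀(7.4) = 77.315 dB; L_B = 91.6 − 20·log₁₀(8.4) = 73.114 dB.
Combined: 10·log₁₀(10^(77.315/10)+10^(73.114/10)) = 78.71 dB SPL.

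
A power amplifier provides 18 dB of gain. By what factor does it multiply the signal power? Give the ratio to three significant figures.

Power ratio = 10^(dB/10).
10^(18/10) = 10^(1.800) = 63.1.

63.1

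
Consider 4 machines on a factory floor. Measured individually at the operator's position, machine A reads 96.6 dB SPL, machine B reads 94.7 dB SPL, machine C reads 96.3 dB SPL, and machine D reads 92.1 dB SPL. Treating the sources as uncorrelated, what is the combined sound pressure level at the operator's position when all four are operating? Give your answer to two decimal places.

Incoherent sources sum as intensities:
L_total = 10·log₁₀(10^(96.6/10) + 10^(94.7/10) + 10^(96.3/10) + 10^(92.1/10)) = 10·log₁₀(13410000000) = 101.27 dB SPL.

101.27 dB SPL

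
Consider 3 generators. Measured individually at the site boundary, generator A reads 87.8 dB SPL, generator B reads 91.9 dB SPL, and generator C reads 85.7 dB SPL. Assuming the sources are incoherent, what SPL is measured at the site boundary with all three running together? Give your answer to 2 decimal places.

Add the sources as powers (linear), then convert back to dB:
L_total = 10·log₁₀(10^(87.8/10) + 10^(91.9/10) + 10^(85.7/10)) = 10·log₁₀(2523000000) = 94.02 dB SPL.

94.02 dB SPL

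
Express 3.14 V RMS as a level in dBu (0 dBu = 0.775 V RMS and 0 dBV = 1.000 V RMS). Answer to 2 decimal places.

+12.15 dBu

dBu = 20·log₁₀(V / 0.775 V).
20·log₁₀(3.14/0.775) = +12.15 dBu.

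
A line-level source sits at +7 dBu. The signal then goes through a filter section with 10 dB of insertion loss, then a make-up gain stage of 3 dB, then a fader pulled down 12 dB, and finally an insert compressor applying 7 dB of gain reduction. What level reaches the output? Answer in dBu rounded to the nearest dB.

Cascaded gains and losses add directly in dB.
+7 − 10 + 3 − 12 − 7 = -19 dBu.

-19 dBu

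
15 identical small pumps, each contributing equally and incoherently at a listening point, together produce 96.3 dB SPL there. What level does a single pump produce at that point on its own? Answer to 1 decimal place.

84.5 dB SPL

15 equal incoherent sources add 10·log₁₀(15) = 11.76 dB over one source.
L_one = 96.3 − 11.76 = 84.5 dB SPL.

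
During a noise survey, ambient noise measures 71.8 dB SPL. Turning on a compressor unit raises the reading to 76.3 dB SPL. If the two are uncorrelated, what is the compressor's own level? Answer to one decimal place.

74.4 dB SPL

Subtract intensities: L_src = 10·log₁₀(10^(L_total/10) − 10^(L_bg/10)).
L_src = 10·log₁₀(10^(76.3/10) − 10^(71.8/10)) = 10·log₁₀(27520000) = 74.4 dB SPL.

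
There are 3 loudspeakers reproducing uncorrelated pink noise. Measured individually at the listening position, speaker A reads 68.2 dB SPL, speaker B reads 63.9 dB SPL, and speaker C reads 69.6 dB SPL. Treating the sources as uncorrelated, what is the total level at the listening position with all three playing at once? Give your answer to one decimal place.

Add the sources as powers (linear), then convert back to dB:
L_total = 10·log₁₀(10^(68.2/10) + 10^(63.9/10) + 10^(69.6/10)) = 10·log₁₀(18180000) = 72.6 dB SPL.

72.6 dB SPL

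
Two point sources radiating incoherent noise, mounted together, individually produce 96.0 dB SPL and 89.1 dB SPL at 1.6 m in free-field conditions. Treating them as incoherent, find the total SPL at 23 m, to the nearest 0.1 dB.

73.7 dB SPL

Combined at 1.6 m: 10·log₁₀(10^(96.0/10)+10^(89.1/10)) = 96.81 dB SPL.
Then apply −20·log₁₀(23/1.6) = -23.15 dB → 73.7 dB SPL.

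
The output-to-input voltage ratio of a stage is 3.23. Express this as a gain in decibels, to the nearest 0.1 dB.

Voltage is an amplitude quantity, so gain = 20·log₁₀(V_out/V_in).
20·log₁₀(3.23) = 10.2 dB.

10.2 dB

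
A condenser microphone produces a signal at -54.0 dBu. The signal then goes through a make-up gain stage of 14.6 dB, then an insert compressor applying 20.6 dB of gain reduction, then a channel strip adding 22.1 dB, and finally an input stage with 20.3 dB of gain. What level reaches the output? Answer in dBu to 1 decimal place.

Cascaded gains and losses add directly in dB.
-54.0 + 14.6 − 20.6 + 22.1 + 20.3 = -17.6 dBu.

-17.6 dBu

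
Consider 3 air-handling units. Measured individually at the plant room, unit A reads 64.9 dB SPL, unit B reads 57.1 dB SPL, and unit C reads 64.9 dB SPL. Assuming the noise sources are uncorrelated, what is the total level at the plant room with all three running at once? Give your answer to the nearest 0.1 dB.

Add the sources as powers (linear), then convert back to dB:
L_total = 10·log₁₀(10^(64.9/10) + 10^(57.1/10) + 10^(64.9/10)) = 10·log₁₀(6693000) = 68.3 dB SPL.

68.3 dB SPL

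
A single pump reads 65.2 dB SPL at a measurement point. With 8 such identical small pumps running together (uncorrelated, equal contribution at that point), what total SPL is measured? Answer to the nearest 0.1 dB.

8 equal incoherent sources raise the level by 10·log₁₀(8) = 9.03 dB.
L_total = 65.2 + 9.03 = 74.2 dB SPL.

74.2 dB SPL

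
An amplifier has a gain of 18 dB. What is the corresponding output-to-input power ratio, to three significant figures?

Power ratio = 10^(dB/10).
10^(18/10) = 10^(1.800) = 63.1.

63.1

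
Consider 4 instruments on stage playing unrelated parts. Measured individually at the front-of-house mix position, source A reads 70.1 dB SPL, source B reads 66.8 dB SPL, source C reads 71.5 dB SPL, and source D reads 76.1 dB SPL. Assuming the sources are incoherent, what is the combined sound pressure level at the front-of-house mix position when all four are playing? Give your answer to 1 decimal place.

Uncorrelated sources add in intensity (power), not in dB.
L_total = 10·log₁₀(10^(70.1/10) + 10^(66.8/10) + 10^(71.5/10) + 10^(76.1/10)) = 10·log₁₀(69880000) = 78.4 dB SPL.

78.4 dB SPL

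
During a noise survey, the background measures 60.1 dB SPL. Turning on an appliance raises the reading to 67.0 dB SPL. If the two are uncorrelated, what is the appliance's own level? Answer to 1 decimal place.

66.0 dB SPL

Background correction is a power subtraction:
L_src = 10·log₁₀(10^(67.0/10) − 10^(60.1/10)) = 10·log₁₀(3989000) = 66.0 dB SPL.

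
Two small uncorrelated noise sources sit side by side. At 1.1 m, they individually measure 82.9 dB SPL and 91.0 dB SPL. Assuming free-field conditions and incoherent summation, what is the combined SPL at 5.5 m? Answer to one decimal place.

Combined at 1.1 m: 10·log₁₀(10^(82.9/10)+10^(91.0/10)) = 91.63 dB SPL.
Then apply −20·log₁₀(5.5/1.1) = -13.98 dB → 77.6 dB SPL.

77.6 dB SPL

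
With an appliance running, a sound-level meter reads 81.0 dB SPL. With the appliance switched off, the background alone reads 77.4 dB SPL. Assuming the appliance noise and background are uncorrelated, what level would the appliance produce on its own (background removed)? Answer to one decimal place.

Background correction is a power subtraction:
L_src = 10·log₁₀(10^(81.0/10) − 10^(77.4/10)) = 10·log₁₀(70940000) = 78.5 dB SPL.

78.5 dB SPL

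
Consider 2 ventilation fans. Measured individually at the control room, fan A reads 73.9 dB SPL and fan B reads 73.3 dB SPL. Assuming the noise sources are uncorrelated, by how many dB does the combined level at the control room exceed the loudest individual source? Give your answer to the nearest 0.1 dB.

2.7 dB

Uncorrelated sources add in intensity (power), not in dB.
L_total = 10·log₁₀(10^(73.9/10) + 10^(73.3/10)) = 76.62 dB SPL.
Excess over the loudest (73.9 dB): 76.62 − 73.9 = 2.7 dB.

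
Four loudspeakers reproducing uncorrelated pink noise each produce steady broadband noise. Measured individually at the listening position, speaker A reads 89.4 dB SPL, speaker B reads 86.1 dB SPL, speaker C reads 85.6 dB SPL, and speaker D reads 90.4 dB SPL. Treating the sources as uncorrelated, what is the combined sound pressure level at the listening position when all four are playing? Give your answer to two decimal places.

Add the sources as powers (linear), then convert back to dB:
L_total = 10·log₁₀(10^(89.4/10) + 10^(86.1/10) + 10^(85.6/10) + 10^(90.4/10)) = 10·log₁₀(2738000000) = 94.37 dB SPL.

94.37 dB SPL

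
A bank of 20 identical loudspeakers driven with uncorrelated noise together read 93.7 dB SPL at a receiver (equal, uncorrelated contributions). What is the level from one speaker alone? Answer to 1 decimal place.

20 equal incoherent sources add 10·log₁₀(20) = 13.01 dB over one source.
L_one = 93.7 − 13.01 = 80.7 dB SPL.

80.7 dB SPL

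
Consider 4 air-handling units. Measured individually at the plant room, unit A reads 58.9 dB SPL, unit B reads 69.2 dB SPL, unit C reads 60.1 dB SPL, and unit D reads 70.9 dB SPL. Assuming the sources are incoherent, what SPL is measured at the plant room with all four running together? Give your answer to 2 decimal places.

Uncorrelated sources add in intensity (power), not in dB.
L_total = 10·log₁₀(10^(58.9/10) + 10^(69.2/10) + 10^(60.1/10) + 10^(70.9/10)) = 10·log₁₀(22420000) = 73.51 dB SPL.

73.51 dB SPL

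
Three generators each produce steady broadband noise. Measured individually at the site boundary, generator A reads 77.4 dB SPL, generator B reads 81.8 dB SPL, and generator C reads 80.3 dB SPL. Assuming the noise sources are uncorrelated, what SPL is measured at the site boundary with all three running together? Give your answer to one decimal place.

85.0 dB SPL

Incoherent sources sum as intensities:
L_total = 10·log₁₀(10^(77.4/10) + 10^(81.8/10) + 10^(80.3/10)) = 10·log₁₀(313500000) = 85.0 dB SPL.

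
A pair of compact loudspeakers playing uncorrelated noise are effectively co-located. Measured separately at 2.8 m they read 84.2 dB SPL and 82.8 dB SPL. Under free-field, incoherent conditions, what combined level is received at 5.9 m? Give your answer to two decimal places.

Combined at 2.8 m: 10·log₁₀(10^(84.2/10)+10^(82.8/10)) = 86.566 dB SPL.
Then apply −20·log₁₀(5.9/2.8) = -6.474 dB → 80.09 dB SPL.

80.09 dB SPL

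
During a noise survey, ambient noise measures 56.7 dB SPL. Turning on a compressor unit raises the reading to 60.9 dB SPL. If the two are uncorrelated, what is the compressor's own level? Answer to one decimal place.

58.8 dB SPL

Subtract intensities: L_src = 10·log₁₀(10^(L_total/10) − 10^(L_bg/10)).
L_src = 10·log₁₀(10^(60.9/10) − 10^(56.7/10)) = 10·log₁₀(762500) = 58.8 dB SPL.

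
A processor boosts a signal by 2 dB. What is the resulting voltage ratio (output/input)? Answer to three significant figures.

1.26

Voltage ratio = 10^(dB/20).
10^(2/20) = 10^(0.1000) = 1.26.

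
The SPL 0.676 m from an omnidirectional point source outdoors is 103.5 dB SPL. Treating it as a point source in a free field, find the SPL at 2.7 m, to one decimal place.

91.5 dB SPL

For a point source in a free field, ΔL = −20·log₁₀(d₂/d₁).
ΔL = −20·log₁₀(2.7/0.676) = -12.03 dB, so L₂ = 103.5 + (-12.03) = 91.5 dB SPL.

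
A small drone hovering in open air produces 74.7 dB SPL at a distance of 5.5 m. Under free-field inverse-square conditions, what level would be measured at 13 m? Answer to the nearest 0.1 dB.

67.2 dB SPL

Inverse-square spreading gives ΔL = −20·log₁₀(d₂/d₁).
ΔL = −20·log₁₀(13/5.5) = -7.47 dB, so L₂ = 74.7 + (-7.47) = 67.2 dB SPL.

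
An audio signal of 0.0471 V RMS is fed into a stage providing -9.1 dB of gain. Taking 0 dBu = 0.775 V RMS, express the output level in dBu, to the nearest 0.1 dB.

Input level: 20·log₁₀(0.0471/0.775) = -24.33 dBu.
Output: -24.33 − 9.1 = -33.4 dBu.

-33.4 dBu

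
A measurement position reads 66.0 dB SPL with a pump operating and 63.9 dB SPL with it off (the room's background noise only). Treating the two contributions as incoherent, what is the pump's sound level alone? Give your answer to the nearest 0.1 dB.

Remove the background by subtracting linear intensities:
L_src = 10·log₁₀(10^(66.0/10) − 10^(63.9/10)) = 10·log₁₀(1526000) = 61.8 dB SPL.

61.8 dB SPL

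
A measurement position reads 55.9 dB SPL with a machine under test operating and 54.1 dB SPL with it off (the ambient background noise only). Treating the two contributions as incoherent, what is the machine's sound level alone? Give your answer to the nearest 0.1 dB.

Background correction is a power subtraction:
L_src = 10·log₁₀(10^(55.9/10) − 10^(54.1/10)) = 10·log₁₀(132000) = 51.2 dB SPL.

51.2 dB SPL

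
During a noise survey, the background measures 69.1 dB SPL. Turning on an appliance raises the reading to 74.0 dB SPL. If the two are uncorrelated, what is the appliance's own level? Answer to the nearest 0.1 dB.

Subtract intensities: L_src = 10·log₁₀(10^(L_total/10) − 10^(L_bg/10)).
L_src = 10·log₁₀(10^(74.0/10) − 10^(69.1/10)) = 10·log₁₀(16990000) = 72.3 dB SPL.

72.3 dB SPL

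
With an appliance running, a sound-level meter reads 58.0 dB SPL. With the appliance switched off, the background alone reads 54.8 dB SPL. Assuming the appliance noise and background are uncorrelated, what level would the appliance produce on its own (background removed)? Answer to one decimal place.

Background correction is a power subtraction:
L_src = 10·log₁₀(10^(58.0/10) − 10^(54.8/10)) = 10·log₁₀(329000) = 55.2 dB SPL.

55.2 dB SPL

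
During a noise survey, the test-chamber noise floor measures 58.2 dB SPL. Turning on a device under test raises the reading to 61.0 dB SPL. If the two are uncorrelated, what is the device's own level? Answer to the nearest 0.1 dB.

Subtract intensities: L_src = 10·log₁₀(10^(L_total/10) − 10^(L_bg/10)).
L_src = 10·log₁₀(10^(61.0/10) − 10^(58.2/10)) = 10·log₁₀(598200) = 57.8 dB SPL.

57.8 dB SPL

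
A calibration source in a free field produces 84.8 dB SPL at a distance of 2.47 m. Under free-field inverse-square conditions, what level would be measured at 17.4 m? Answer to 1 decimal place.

67.8 dB SPL

Inverse-square spreading gives ΔL = −20·log₁₀(d₂/d₁).
ΔL = −20·log₁₀(17.4/2.47) = -16.96 dB, so L₂ = 84.8 + (-16.96) = 67.8 dB SPL.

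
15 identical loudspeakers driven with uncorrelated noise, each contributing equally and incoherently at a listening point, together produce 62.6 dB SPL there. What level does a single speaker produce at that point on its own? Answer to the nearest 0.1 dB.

15 equal incoherent sources add 10·log₁₀(15) = 11.76 dB over one source.
L_one = 62.6 − 11.76 = 50.8 dB SPL.

50.8 dB SPL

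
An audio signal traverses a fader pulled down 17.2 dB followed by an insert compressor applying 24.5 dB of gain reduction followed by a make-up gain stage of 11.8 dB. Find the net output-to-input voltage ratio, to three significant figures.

0.0320

Net gain = (−17.2) + (−24.5) + 11.8 = -29.9 dB.
Voltage ratio = 10^(-29.9/20) = 0.0320.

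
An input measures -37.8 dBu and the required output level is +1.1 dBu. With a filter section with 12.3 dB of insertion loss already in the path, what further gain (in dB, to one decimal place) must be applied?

51.2 dB

The required make-up gain is the shortfall in the dB sum.
G = +1.1 − (-37.8) + 12.3 = 51.2 dB.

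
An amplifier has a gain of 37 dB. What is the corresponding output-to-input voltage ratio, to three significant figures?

70.8

Voltage ratio = 10^(dB/20).
10^(37/20) = 10^(1.850) = 70.8.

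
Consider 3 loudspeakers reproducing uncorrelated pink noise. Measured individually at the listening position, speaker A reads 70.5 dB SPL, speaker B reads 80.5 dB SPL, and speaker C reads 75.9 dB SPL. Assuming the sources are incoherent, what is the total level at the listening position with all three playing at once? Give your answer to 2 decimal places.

Uncorrelated sources add in intensity (power), not in dB.
L_total = 10·log₁₀(10^(70.5/10) + 10^(80.5/10) + 10^(75.9/10)) = 10·log₁₀(162300000) = 82.10 dB SPL.

82.10 dB SPL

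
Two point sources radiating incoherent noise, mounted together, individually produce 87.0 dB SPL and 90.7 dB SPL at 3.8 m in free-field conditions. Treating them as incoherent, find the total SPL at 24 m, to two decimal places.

Combined at 3.8 m: 10·log₁₀(10^(87.0/10)+10^(90.7/10)) = 92.243 dB SPL.
Then apply −20·log₁₀(24/3.8) = -16.009 dB → 76.23 dB SPL.

76.23 dB SPL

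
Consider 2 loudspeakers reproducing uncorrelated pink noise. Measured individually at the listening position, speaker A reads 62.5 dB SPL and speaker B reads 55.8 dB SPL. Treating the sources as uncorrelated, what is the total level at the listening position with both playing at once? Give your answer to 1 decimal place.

63.3 dB SPL

Add the sources as powers (linear), then convert back to dB:
L_total = 10·log₁₀(10^(62.5/10) + 10^(55.8/10)) = 10·log₁₀(2158000) = 63.3 dB SPL.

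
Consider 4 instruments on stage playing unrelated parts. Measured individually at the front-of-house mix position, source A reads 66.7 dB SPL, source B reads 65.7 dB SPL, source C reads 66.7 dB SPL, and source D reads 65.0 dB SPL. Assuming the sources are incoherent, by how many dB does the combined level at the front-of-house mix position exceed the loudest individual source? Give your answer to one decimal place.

Add the sources as powers (linear), then convert back to dB:
L_total = 10·log₁₀(10^(66.7/10) + 10^(65.7/10) + 10^(66.7/10) + 10^(65.0/10)) = 72.10 dB SPL.
Excess over the loudest (66.7 dB): 72.10 − 66.7 = 5.4 dB.

5.4 dB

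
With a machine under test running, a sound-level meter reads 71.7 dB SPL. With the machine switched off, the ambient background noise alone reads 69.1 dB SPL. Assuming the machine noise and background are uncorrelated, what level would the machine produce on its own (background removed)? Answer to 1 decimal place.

Background correction is a power subtraction:
L_src = 10·log₁₀(10^(71.7/10) − 10^(69.1/10)) = 10·log₁₀(6663000) = 68.2 dB SPL.

68.2 dB SPL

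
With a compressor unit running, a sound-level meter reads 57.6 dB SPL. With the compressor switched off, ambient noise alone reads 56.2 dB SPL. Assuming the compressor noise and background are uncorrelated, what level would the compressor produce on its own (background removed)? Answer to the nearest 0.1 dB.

Subtract intensities: L_src = 10·log₁₀(10^(L_total/10) − 10^(L_bg/10)).
L_src = 10·log₁₀(10^(57.6/10) − 10^(56.2/10)) = 10·log₁₀(158600) = 52.0 dB SPL.

52.0 dB SPL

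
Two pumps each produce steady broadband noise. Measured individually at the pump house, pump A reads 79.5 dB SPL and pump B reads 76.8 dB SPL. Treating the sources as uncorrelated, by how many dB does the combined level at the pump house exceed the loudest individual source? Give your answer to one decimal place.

1.9 dB

Incoherent sources sum as intensities:
L_total = 10·log₁₀(10^(79.5/10) + 10^(76.8/10)) = 81.37 dB SPL.
Excess over the loudest (79.5 dB): 81.37 − 79.5 = 1.9 dB.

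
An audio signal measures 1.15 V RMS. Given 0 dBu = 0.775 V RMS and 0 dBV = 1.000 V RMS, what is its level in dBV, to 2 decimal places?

dBV = 20·log₁₀(V / 1.000 V).
20·log₁₀(1.15/1.000) = +1.21 dBV.

+1.21 dBV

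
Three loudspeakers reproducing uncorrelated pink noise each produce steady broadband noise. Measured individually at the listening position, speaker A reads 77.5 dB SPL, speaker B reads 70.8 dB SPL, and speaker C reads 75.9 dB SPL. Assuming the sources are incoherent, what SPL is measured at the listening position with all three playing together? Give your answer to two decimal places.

Add the sources as powers (linear), then convert back to dB:
L_total = 10·log₁₀(10^(77.5/10) + 10^(70.8/10) + 10^(75.9/10)) = 10·log₁₀(107200000) = 80.30 dB SPL.

80.30 dB SPL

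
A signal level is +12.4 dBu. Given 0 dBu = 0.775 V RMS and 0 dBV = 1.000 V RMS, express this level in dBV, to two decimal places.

+10.19 dBV

The offset between the scales is 20·log₁₀(0.775/1.000) = −2.214 dB.
So dBV = +12.4 − 2.214 = +10.19 dBV.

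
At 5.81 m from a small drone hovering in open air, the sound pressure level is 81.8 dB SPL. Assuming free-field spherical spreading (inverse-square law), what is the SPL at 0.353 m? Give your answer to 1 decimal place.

106.1 dB SPL

Free-field point source: level drops by 20·log₁₀ of the distance ratio.
ΔL = −20·log₁₀(0.353/5.81) = 24.33 dB, so L₂ = 81.8 + (24.33) = 106.1 dB SPL.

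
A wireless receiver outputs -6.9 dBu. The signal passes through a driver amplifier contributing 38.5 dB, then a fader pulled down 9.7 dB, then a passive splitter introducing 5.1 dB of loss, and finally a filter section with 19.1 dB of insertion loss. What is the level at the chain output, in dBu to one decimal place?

In dB, series stages simply add:
-6.9 + 38.5 − 9.7 − 5.1 − 19.1 = -2.3 dBu.

-2.3 dBu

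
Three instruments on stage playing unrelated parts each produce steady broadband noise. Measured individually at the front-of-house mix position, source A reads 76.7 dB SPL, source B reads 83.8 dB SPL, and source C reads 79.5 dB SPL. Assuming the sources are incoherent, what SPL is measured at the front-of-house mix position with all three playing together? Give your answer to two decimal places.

85.75 dB SPL

Uncorrelated sources add in intensity (power), not in dB.
L_total = 10·log₁₀(10^(76.7/10) + 10^(83.8/10) + 10^(79.5/10)) = 10·log₁₀(375800000) = 85.75 dB SPL.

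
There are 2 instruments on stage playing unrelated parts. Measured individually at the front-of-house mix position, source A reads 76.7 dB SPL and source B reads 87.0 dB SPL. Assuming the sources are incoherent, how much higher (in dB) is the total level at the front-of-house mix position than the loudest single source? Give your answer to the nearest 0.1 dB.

Incoherent sources sum as intensities:
L_total = 10·log₁₀(10^(76.7/10) + 10^(87.0/10)) = 87.39 dB SPL.
Excess over the loudest (87.0 dB): 87.39 − 87.0 = 0.4 dB.

0.4 dB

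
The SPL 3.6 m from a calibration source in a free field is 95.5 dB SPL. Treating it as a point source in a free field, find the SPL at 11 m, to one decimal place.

85.8 dB SPL

Inverse-square spreading gives ΔL = −20·log₁₀(d₂/d₁).
ΔL = −20·log₁₀(11/3.6) = -9.70 dB, so L₂ = 95.5 + (-9.70) = 85.8 dB SPL.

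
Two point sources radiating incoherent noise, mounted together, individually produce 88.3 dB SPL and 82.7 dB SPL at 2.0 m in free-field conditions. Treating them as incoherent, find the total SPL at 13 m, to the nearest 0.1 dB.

Combined at 2.0 m: 10·log₁₀(10^(88.3/10)+10^(82.7/10)) = 89.36 dB SPL.
Then apply −20·log₁₀(13/2.0) = -16.26 dB → 73.1 dB SPL.

73.1 dB SPL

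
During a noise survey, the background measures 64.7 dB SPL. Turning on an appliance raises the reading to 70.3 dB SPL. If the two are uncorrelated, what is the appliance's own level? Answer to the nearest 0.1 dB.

68.9 dB SPL

Remove the background by subtracting linear intensities:
L_src = 10·log₁₀(10^(70.3/10) − 10^(64.7/10)) = 10·log₁₀(7764000) = 68.9 dB SPL.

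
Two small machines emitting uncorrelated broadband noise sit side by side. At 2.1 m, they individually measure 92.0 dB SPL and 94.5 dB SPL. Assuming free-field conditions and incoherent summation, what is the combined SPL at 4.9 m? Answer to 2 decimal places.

Combined at 2.1 m: 10·log₁₀(10^(92.0/10)+10^(94.5/10)) = 96.438 dB SPL.
Then apply −20·log₁₀(4.9/2.1) = -7.360 dB → 89.08 dB SPL.

89.08 dB SPL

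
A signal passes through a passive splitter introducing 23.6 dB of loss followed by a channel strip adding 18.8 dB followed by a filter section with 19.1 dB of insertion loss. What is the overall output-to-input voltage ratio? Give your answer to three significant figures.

Net gain = (−23.6) + 18.8 + (−19.1) = -23.9 dB.
Voltage ratio = 10^(-23.9/20) = 0.0638.

0.0638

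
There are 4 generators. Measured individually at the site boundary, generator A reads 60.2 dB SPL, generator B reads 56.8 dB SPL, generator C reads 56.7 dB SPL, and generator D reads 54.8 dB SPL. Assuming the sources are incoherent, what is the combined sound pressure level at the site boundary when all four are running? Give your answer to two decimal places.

63.61 dB SPL

Uncorrelated sources add in intensity (power), not in dB.
L_total = 10·log₁₀(10^(60.2/10) + 10^(56.8/10) + 10^(56.7/10) + 10^(54.8/10)) = 10·log₁₀(2295000) = 63.61 dB SPL.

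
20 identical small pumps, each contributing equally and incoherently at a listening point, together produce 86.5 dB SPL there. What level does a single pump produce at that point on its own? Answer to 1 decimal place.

20 equal incoherent sources add 10·log₁₀(20) = 13.01 dB over one source.
L_one = 86.5 − 13.01 = 73.5 dB SPL.

73.5 dB SPL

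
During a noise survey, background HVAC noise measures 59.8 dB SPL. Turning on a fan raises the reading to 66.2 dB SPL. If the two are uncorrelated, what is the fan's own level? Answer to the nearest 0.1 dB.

65.1 dB SPL

Subtract intensities: L_src = 10·log₁₀(10^(L_total/10) − 10^(L_bg/10)).
L_src = 10·log₁₀(10^(66.2/10) − 10^(59.8/10)) = 10·log₁₀(3214000) = 65.1 dB SPL.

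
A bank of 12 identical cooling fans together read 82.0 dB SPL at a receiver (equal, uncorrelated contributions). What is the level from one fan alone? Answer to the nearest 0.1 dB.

71.2 dB SPL

12 equal incoherent sources add 10·log₁₀(12) = 10.79 dB over one source.
L_one = 82.0 − 10.79 = 71.2 dB SPL.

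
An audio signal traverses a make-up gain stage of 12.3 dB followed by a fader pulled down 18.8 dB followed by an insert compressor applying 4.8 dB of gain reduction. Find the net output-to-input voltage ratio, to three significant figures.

Net gain = 12.3 + (−18.8) + (−4.8) = -11.3 dB.
Voltage ratio = 10^(-11.3/20) = 0.272.

0.272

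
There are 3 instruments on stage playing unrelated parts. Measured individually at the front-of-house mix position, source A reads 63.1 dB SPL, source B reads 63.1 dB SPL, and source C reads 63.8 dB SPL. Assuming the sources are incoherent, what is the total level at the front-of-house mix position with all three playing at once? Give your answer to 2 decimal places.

68.12 dB SPL

Incoherent sources sum as intensities:
L_total = 10·log₁₀(10^(63.1/10) + 10^(63.1/10) + 10^(63.8/10)) = 10·log₁₀(6482000) = 68.12 dB SPL.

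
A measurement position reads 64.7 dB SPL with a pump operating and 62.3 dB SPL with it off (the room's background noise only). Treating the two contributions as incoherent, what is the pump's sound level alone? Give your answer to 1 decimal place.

61.0 dB SPL

Subtract intensities: L_src = 10·log₁₀(10^(L_total/10) − 10^(L_bg/10)).
L_src = 10·log₁₀(10^(64.7/10) − 10^(62.3/10)) = 10·log₁₀(1253000) = 61.0 dB SPL.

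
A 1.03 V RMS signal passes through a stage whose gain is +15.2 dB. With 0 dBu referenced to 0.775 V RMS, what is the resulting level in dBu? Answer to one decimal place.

Input level: 20·log₁₀(1.03/0.775) = 2.47 dBu.
Output: 2.47 + 15.2 = +17.7 dBu.

+17.7 dBu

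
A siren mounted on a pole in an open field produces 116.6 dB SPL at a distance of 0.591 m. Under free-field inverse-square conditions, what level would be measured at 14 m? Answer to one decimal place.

89.1 dB SPL

Inverse-square spreading gives ΔL = −20·log₁₀(d₂/d₁).
ΔL = −20·log₁₀(14/0.591) = -27.49 dB, so L₂ = 116.6 + (-27.49) = 89.1 dB SPL.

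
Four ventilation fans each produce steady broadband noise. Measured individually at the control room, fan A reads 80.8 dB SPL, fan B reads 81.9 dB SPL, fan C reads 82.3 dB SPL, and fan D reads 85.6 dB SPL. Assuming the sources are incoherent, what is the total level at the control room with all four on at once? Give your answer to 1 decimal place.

Add the sources as powers (linear), then convert back to dB:
L_total = 10·log₁₀(10^(80.8/10) + 10^(81.9/10) + 10^(82.3/10) + 10^(85.6/10)) = 10·log₁₀(808000000) = 89.1 dB SPL.

89.1 dB SPL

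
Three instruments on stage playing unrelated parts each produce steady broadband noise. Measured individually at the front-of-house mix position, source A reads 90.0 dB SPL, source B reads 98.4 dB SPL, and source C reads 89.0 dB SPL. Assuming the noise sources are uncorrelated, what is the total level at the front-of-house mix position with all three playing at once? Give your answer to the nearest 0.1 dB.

99.4 dB SPL

Incoherent sources sum as intensities:
L_total = 10·log₁₀(10^(90.0/10) + 10^(98.4/10) + 10^(89.0/10)) = 10·log₁₀(8713000000) = 99.4 dB SPL.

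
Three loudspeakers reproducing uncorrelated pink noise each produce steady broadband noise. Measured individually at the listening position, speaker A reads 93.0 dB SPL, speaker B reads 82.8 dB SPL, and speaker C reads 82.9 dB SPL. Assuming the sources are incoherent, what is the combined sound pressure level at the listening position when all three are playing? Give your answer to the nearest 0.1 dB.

93.8 dB SPL

Add the sources as powers (linear), then convert back to dB:
L_total = 10·log₁₀(10^(93.0/10) + 10^(82.8/10) + 10^(82.9/10)) = 10·log₁₀(2381000000) = 93.8 dB SPL.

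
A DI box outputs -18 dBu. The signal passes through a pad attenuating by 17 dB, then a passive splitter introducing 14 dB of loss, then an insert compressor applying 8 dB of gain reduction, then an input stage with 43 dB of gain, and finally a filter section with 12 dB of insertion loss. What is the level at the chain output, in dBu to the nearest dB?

Gain stages sum in dB:
-18 − 17 − 14 − 8 + 43 − 12 = -26 dBu.

-26 dBu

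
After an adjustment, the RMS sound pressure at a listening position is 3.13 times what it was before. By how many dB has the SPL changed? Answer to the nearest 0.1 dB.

Sound pressure is an amplitude quantity: ΔL = 20·log₁₀(p₂/p₁).
20·log₁₀(3.13) = 9.9 dB.

9.9 dB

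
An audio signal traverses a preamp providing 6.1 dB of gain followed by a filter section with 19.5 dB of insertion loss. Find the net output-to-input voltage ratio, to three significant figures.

Net gain = 6.1 + (−19.5) = -13.4 dB.
Voltage ratio = 10^(-13.4/20) = 0.214.

0.214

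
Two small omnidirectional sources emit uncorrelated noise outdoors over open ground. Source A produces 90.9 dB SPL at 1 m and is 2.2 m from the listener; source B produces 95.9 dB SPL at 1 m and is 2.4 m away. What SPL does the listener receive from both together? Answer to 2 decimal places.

At the listener: L_A = 90.9 − 20·log₁₀(2.2) = 84.052 dB; L_B = 95.9 − 20·log₁₀(2.4) = 88.296 dB.
Combined: 10·log₁₀(10^(84.052/10)+10^(88.296/10)) = 89.68 dB SPL.

89.68 dB SPL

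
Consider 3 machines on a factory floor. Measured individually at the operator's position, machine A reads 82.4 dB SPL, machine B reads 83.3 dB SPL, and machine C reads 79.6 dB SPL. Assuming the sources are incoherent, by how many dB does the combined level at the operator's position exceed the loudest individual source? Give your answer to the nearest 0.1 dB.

Uncorrelated sources add in intensity (power), not in dB.
L_total = 10·log₁₀(10^(82.4/10) + 10^(83.3/10) + 10^(79.6/10)) = 86.80 dB SPL.
Excess over the loudest (83.3 dB): 86.80 − 83.3 = 3.5 dB.

3.5 dB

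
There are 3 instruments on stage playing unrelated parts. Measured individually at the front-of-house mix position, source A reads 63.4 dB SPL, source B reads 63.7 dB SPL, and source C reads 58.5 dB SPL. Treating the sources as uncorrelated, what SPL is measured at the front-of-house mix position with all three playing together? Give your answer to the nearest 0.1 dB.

Add the sources as powers (linear), then convert back to dB:
L_total = 10·log₁₀(10^(63.4/10) + 10^(63.7/10) + 10^(58.5/10)) = 10·log₁₀(5240000) = 67.2 dB SPL.

67.2 dB SPL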